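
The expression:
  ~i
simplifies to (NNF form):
~i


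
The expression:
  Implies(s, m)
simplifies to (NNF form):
m | ~s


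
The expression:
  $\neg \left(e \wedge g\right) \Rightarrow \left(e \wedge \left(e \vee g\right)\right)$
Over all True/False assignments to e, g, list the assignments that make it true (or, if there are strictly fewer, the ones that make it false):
is true only for:
  e=True, g=False;
  e=True, g=True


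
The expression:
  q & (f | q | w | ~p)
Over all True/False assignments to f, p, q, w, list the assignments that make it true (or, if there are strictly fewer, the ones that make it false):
is true only for:
  f=False, p=False, q=True, w=False;
  f=False, p=False, q=True, w=True;
  f=False, p=True, q=True, w=False;
  f=False, p=True, q=True, w=True;
  f=True, p=False, q=True, w=False;
  f=True, p=False, q=True, w=True;
  f=True, p=True, q=True, w=False;
  f=True, p=True, q=True, w=True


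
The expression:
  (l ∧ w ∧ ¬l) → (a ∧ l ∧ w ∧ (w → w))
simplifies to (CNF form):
True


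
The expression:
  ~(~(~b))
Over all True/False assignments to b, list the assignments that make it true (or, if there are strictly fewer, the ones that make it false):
is true only for:
  b=False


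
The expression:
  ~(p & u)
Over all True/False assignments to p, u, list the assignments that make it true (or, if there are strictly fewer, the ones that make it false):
is false only for:
  p=True, u=True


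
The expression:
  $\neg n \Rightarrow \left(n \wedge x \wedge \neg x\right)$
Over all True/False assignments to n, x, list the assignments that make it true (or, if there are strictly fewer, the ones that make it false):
is true only for:
  n=True, x=False;
  n=True, x=True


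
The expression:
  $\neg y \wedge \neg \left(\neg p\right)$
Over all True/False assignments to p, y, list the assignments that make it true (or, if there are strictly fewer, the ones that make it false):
is true only for:
  p=True, y=False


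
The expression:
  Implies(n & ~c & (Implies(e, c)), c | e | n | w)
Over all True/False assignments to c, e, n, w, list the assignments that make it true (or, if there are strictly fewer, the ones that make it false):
is always true.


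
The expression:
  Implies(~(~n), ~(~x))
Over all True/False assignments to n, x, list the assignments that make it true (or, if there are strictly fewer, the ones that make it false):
is false only for:
  n=True, x=False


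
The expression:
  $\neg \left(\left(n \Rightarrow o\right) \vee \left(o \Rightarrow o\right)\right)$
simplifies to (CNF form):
$\text{False}$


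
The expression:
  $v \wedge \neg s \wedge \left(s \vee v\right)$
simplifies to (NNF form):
$v \wedge \neg s$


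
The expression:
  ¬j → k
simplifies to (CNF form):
j ∨ k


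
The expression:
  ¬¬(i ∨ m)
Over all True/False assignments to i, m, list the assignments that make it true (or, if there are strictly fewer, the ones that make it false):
is false only for:
  i=False, m=False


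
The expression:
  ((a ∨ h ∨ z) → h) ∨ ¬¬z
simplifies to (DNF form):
h ∨ z ∨ ¬a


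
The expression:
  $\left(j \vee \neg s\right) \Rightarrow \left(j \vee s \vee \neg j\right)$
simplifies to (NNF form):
$\text{True}$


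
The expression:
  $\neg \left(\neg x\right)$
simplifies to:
$x$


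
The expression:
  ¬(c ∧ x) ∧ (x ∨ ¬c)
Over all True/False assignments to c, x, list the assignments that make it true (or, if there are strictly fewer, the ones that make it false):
is true only for:
  c=False, x=False;
  c=False, x=True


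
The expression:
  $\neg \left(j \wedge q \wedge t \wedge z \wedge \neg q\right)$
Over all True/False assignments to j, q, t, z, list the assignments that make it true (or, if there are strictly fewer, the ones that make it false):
is always true.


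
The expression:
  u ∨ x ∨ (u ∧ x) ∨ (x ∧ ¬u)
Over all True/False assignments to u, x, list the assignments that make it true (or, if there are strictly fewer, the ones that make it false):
is false only for:
  u=False, x=False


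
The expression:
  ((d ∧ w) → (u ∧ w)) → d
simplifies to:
d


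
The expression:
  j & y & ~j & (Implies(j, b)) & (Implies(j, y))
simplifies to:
False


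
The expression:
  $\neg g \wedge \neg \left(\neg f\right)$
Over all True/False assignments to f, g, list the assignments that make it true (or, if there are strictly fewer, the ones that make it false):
is true only for:
  f=True, g=False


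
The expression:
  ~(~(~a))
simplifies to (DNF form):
~a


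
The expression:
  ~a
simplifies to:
~a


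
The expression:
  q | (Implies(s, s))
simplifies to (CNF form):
True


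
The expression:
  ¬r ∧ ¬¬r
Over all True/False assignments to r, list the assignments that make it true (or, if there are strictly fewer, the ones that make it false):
is never true.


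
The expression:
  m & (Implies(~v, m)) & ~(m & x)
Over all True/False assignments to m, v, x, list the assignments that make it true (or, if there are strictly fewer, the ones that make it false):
is true only for:
  m=True, v=False, x=False;
  m=True, v=True, x=False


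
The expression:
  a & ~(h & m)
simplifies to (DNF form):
(a & ~h) | (a & ~m)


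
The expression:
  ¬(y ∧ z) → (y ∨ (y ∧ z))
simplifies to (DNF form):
y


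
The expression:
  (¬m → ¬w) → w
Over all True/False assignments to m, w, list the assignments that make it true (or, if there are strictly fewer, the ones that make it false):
is true only for:
  m=False, w=True;
  m=True, w=True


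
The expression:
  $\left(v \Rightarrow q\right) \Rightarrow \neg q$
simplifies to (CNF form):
$\neg q$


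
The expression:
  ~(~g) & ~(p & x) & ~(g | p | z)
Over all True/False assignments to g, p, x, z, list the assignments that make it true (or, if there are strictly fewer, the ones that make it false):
is never true.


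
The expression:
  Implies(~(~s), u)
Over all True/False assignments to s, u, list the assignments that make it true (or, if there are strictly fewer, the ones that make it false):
is false only for:
  s=True, u=False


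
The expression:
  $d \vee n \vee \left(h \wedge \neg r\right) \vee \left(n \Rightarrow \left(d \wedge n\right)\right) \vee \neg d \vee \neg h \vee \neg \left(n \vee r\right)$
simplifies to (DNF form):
$\text{True}$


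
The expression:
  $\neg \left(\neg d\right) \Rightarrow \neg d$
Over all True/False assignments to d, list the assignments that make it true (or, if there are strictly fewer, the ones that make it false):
is true only for:
  d=False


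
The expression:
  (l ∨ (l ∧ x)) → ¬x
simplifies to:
¬l ∨ ¬x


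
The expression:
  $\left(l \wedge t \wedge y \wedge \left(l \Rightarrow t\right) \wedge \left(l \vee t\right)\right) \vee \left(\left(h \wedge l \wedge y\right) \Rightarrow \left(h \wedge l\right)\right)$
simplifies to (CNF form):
$\text{True}$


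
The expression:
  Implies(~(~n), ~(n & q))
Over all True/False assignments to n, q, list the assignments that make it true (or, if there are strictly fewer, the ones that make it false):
is false only for:
  n=True, q=True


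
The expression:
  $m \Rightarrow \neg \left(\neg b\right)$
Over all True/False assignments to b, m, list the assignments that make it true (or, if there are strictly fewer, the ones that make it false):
is false only for:
  b=False, m=True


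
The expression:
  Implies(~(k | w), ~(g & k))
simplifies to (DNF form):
True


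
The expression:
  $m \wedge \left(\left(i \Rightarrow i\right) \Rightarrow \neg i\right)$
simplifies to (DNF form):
$m \wedge \neg i$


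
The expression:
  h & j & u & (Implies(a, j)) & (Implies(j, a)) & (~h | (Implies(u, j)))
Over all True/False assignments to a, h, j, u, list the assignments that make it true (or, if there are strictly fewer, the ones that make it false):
is true only for:
  a=True, h=True, j=True, u=True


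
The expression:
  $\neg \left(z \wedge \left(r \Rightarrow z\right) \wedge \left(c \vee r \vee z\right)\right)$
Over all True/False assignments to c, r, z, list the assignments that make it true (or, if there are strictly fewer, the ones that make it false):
is true only for:
  c=False, r=False, z=False;
  c=False, r=True, z=False;
  c=True, r=False, z=False;
  c=True, r=True, z=False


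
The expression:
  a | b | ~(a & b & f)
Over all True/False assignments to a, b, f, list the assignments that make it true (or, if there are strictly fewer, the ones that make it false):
is always true.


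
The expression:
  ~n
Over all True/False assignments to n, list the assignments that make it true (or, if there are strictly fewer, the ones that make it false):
is true only for:
  n=False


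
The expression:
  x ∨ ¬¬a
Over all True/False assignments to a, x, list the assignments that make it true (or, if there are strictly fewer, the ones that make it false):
is false only for:
  a=False, x=False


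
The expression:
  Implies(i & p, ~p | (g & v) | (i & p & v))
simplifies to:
v | ~i | ~p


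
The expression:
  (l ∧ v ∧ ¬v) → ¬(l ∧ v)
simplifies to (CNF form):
True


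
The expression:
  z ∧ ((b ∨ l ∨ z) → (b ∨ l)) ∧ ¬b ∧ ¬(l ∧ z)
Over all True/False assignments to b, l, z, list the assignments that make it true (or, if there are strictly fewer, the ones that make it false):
is never true.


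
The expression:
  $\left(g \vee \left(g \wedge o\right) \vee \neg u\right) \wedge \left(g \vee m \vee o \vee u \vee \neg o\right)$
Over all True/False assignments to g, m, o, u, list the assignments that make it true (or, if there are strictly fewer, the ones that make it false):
is false only for:
  g=False, m=False, o=False, u=True;
  g=False, m=False, o=True, u=True;
  g=False, m=True, o=False, u=True;
  g=False, m=True, o=True, u=True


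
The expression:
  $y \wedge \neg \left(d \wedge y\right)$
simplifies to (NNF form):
$y \wedge \neg d$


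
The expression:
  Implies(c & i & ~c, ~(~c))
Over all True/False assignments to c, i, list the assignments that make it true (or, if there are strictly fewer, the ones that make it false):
is always true.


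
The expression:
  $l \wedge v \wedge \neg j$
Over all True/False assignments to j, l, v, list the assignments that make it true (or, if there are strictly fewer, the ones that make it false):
is true only for:
  j=False, l=True, v=True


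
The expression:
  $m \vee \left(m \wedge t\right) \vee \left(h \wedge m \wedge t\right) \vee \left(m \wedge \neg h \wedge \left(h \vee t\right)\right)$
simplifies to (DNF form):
$m$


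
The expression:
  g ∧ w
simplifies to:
g ∧ w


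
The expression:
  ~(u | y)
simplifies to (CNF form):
~u & ~y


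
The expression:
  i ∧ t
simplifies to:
i ∧ t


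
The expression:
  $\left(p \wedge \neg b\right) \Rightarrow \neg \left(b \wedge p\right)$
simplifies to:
$\text{True}$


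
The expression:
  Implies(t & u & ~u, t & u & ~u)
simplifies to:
True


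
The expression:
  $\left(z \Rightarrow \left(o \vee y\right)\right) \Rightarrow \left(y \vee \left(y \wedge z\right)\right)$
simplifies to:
$y \vee \left(z \wedge \neg o\right)$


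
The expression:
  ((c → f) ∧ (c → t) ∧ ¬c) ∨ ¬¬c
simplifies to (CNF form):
True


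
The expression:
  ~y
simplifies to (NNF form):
~y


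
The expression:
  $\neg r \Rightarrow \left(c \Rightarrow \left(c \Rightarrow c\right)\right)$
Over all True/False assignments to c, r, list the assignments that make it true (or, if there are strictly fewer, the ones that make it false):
is always true.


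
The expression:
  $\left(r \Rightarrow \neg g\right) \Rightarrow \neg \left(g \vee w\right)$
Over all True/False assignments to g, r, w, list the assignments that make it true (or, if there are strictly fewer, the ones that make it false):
is true only for:
  g=False, r=False, w=False;
  g=False, r=True, w=False;
  g=True, r=True, w=False;
  g=True, r=True, w=True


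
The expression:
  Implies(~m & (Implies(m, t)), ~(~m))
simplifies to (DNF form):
m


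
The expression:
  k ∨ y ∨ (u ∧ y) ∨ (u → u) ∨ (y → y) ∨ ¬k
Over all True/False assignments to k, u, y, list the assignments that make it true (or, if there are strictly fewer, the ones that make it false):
is always true.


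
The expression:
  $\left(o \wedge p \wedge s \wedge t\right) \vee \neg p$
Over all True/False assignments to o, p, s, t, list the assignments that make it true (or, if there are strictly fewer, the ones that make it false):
is false only for:
  o=False, p=True, s=False, t=False;
  o=False, p=True, s=False, t=True;
  o=False, p=True, s=True, t=False;
  o=False, p=True, s=True, t=True;
  o=True, p=True, s=False, t=False;
  o=True, p=True, s=False, t=True;
  o=True, p=True, s=True, t=False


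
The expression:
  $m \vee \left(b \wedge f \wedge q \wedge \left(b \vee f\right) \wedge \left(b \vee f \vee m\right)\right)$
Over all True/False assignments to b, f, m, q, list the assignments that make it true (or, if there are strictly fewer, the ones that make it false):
is false only for:
  b=False, f=False, m=False, q=False;
  b=False, f=False, m=False, q=True;
  b=False, f=True, m=False, q=False;
  b=False, f=True, m=False, q=True;
  b=True, f=False, m=False, q=False;
  b=True, f=False, m=False, q=True;
  b=True, f=True, m=False, q=False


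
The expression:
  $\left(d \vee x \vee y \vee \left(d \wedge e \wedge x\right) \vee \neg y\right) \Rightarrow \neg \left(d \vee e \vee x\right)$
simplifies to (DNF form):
$\neg d \wedge \neg e \wedge \neg x$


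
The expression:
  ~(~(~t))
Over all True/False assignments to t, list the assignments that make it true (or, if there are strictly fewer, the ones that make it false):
is true only for:
  t=False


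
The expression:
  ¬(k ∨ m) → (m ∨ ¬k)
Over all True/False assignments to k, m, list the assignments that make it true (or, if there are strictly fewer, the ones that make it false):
is always true.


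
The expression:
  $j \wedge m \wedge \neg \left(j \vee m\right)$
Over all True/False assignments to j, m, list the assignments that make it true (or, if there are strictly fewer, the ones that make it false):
is never true.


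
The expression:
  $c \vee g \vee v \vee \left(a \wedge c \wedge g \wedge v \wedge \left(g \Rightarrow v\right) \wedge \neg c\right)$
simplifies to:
$c \vee g \vee v$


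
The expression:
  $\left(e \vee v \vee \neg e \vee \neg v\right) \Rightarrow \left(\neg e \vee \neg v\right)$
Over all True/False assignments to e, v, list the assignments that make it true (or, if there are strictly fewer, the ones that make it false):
is false only for:
  e=True, v=True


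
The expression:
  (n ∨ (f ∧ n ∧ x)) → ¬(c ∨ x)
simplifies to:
(¬c ∧ ¬x) ∨ ¬n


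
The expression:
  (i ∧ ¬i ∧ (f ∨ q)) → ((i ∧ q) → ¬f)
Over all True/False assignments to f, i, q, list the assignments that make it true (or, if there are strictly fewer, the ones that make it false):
is always true.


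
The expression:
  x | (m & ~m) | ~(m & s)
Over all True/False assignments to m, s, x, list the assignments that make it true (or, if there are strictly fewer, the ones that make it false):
is false only for:
  m=True, s=True, x=False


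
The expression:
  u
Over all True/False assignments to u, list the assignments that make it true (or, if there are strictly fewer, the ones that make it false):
is true only for:
  u=True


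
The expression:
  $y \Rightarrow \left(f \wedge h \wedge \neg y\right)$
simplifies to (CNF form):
$\neg y$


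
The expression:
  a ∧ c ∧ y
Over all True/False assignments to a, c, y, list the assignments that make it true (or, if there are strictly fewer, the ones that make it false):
is true only for:
  a=True, c=True, y=True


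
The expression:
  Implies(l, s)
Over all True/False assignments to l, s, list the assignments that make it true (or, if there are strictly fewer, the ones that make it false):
is false only for:
  l=True, s=False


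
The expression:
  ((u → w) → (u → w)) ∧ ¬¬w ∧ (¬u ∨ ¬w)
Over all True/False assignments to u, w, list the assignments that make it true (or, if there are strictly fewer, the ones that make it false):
is true only for:
  u=False, w=True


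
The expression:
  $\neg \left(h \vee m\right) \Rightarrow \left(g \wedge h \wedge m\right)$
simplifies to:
$h \vee m$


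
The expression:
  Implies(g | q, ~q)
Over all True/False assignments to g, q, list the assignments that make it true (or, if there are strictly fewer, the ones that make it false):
is true only for:
  g=False, q=False;
  g=True, q=False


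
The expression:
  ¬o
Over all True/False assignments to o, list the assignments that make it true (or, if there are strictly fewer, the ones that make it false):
is true only for:
  o=False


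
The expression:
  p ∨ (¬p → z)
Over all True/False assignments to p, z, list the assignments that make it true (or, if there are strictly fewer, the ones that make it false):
is false only for:
  p=False, z=False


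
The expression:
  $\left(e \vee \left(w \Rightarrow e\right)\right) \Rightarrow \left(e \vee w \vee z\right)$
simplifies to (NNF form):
$e \vee w \vee z$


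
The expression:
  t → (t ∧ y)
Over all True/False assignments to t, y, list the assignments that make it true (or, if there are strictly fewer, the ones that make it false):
is false only for:
  t=True, y=False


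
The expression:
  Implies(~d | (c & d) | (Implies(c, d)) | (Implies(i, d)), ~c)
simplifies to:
~c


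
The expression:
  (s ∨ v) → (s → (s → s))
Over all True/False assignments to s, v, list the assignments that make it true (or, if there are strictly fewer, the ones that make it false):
is always true.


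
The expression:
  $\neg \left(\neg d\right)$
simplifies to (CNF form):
$d$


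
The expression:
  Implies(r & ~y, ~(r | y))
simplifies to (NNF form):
y | ~r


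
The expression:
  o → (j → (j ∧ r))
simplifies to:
r ∨ ¬j ∨ ¬o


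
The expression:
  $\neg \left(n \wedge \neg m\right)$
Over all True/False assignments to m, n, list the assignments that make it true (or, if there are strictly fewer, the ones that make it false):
is false only for:
  m=False, n=True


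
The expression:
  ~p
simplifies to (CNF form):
~p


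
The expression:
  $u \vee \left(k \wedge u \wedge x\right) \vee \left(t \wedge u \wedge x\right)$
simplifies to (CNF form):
$u$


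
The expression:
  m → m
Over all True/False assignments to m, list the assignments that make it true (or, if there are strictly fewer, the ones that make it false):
is always true.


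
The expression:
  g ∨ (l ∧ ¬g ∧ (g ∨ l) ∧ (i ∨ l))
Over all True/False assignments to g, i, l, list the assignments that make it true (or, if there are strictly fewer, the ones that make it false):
is false only for:
  g=False, i=False, l=False;
  g=False, i=True, l=False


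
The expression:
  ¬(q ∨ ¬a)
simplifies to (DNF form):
a ∧ ¬q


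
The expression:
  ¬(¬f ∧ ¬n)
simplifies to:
f ∨ n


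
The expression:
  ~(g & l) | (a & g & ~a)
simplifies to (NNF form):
~g | ~l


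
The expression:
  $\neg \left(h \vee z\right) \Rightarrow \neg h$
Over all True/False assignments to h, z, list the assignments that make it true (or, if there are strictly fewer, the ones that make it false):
is always true.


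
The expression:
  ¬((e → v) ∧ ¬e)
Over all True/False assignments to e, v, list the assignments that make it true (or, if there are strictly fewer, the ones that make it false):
is true only for:
  e=True, v=False;
  e=True, v=True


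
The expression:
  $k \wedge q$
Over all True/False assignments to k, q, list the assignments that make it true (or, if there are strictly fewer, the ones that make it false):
is true only for:
  k=True, q=True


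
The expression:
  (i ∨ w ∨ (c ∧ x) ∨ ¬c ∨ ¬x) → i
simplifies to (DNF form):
i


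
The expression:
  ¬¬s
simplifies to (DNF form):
s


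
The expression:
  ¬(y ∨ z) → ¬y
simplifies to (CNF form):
True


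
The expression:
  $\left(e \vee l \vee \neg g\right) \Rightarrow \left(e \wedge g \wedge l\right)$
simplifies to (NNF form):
$g \wedge \left(e \vee \neg l\right) \wedge \left(l \vee \neg e\right)$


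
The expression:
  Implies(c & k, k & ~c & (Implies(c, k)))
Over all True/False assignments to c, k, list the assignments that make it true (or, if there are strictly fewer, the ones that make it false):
is false only for:
  c=True, k=True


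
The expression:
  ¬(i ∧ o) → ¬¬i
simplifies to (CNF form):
i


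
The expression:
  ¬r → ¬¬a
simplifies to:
a ∨ r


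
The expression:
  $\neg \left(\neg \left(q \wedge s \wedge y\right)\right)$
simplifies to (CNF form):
$q \wedge s \wedge y$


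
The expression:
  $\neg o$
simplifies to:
$\neg o$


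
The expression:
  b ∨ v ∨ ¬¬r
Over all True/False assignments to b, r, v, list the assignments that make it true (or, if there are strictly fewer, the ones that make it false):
is false only for:
  b=False, r=False, v=False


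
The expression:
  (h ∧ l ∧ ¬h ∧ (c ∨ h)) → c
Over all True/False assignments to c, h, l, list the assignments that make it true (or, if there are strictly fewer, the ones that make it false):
is always true.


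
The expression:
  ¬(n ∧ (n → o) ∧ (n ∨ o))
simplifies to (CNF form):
¬n ∨ ¬o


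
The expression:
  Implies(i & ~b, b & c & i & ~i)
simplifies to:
b | ~i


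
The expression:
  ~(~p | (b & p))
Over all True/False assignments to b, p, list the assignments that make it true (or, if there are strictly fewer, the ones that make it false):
is true only for:
  b=False, p=True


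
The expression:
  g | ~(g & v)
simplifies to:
True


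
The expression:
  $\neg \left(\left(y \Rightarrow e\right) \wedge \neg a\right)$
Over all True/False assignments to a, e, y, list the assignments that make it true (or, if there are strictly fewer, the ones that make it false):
is false only for:
  a=False, e=False, y=False;
  a=False, e=True, y=False;
  a=False, e=True, y=True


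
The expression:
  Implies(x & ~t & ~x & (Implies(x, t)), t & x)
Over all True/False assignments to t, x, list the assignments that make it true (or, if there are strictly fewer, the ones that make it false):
is always true.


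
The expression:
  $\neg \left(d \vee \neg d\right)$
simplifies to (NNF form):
$\text{False}$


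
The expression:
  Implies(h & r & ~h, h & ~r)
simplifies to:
True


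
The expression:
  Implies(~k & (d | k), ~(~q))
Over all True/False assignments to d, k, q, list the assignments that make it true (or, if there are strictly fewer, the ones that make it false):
is false only for:
  d=True, k=False, q=False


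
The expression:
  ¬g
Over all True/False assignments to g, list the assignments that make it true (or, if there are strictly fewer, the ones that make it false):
is true only for:
  g=False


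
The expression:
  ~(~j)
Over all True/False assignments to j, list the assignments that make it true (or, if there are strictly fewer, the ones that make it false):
is true only for:
  j=True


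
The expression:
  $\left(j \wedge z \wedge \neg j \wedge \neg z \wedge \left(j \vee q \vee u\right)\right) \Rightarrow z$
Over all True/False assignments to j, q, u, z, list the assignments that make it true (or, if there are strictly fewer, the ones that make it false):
is always true.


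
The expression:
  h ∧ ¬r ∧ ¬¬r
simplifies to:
False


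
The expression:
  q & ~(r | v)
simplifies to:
q & ~r & ~v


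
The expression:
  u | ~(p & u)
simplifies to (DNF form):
True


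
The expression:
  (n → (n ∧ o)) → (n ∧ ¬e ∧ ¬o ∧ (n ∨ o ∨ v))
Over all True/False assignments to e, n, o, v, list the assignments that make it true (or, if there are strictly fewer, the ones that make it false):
is true only for:
  e=False, n=True, o=False, v=False;
  e=False, n=True, o=False, v=True;
  e=True, n=True, o=False, v=False;
  e=True, n=True, o=False, v=True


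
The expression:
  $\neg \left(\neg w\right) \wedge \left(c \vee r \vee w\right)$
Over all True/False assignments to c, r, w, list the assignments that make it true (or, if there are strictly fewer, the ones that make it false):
is true only for:
  c=False, r=False, w=True;
  c=False, r=True, w=True;
  c=True, r=False, w=True;
  c=True, r=True, w=True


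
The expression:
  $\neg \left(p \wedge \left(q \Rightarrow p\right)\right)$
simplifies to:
$\neg p$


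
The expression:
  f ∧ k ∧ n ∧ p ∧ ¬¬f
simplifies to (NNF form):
f ∧ k ∧ n ∧ p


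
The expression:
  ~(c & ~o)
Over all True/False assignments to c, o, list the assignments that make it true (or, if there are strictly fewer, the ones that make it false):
is false only for:
  c=True, o=False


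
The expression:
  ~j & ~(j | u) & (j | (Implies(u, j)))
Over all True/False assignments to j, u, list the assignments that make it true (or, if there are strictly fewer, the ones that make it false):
is true only for:
  j=False, u=False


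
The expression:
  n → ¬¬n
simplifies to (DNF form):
True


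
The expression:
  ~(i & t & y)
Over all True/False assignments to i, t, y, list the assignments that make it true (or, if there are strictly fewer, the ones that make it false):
is false only for:
  i=True, t=True, y=True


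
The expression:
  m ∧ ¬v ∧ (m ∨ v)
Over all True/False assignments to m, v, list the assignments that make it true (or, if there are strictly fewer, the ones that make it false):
is true only for:
  m=True, v=False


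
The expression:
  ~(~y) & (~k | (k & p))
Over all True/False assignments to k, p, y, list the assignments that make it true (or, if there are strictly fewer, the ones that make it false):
is true only for:
  k=False, p=False, y=True;
  k=False, p=True, y=True;
  k=True, p=True, y=True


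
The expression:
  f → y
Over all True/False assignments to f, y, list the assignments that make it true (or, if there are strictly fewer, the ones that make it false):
is false only for:
  f=True, y=False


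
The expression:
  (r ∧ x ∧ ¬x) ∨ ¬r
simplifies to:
¬r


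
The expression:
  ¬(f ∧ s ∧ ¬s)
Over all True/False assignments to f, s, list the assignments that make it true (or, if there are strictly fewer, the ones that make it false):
is always true.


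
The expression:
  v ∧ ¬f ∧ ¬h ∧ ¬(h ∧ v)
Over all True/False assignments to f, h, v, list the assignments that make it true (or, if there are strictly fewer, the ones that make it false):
is true only for:
  f=False, h=False, v=True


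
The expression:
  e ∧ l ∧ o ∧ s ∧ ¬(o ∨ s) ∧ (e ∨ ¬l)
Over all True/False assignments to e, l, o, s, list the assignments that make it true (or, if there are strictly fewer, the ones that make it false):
is never true.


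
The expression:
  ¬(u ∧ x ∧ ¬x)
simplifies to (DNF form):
True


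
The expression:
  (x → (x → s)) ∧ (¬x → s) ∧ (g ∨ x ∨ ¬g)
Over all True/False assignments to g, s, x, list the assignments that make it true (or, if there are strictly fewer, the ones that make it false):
is true only for:
  g=False, s=True, x=False;
  g=False, s=True, x=True;
  g=True, s=True, x=False;
  g=True, s=True, x=True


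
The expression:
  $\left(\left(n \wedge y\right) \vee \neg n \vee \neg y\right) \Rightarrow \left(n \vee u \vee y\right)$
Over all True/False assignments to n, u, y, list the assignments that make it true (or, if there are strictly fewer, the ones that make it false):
is false only for:
  n=False, u=False, y=False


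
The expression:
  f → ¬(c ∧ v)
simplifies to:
¬c ∨ ¬f ∨ ¬v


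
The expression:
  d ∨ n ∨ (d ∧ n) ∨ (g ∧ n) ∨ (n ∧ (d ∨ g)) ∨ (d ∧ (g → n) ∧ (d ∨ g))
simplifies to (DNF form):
d ∨ n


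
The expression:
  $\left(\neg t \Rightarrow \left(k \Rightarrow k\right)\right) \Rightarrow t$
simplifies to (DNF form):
$t$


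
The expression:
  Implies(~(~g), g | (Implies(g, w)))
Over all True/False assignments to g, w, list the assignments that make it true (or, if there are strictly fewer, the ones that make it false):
is always true.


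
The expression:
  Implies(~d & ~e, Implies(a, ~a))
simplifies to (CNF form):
d | e | ~a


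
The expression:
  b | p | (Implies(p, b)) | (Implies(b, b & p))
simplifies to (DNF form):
True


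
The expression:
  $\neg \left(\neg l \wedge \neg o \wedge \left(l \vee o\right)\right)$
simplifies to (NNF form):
$\text{True}$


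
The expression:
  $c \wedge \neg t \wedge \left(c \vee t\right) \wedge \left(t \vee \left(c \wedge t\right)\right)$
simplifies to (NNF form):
$\text{False}$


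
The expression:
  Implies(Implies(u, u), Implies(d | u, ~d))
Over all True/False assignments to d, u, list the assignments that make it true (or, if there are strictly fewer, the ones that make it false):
is true only for:
  d=False, u=False;
  d=False, u=True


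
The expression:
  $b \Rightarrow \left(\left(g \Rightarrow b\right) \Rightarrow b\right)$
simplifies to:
$\text{True}$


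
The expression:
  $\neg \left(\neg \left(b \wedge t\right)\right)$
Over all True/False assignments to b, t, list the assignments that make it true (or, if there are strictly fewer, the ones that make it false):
is true only for:
  b=True, t=True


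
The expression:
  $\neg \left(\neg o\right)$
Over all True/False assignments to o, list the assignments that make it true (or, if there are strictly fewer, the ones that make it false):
is true only for:
  o=True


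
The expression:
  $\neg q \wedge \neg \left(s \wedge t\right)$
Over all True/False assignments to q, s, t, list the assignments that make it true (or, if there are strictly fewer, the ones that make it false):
is true only for:
  q=False, s=False, t=False;
  q=False, s=False, t=True;
  q=False, s=True, t=False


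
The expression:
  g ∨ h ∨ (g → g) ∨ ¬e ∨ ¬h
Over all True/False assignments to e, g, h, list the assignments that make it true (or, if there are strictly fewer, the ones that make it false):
is always true.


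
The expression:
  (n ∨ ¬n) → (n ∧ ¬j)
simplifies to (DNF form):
n ∧ ¬j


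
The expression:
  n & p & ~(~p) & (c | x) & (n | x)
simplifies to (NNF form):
n & p & (c | x)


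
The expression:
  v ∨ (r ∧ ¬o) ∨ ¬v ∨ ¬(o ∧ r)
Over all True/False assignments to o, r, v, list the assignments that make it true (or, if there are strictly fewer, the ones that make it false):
is always true.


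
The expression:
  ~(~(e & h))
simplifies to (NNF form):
e & h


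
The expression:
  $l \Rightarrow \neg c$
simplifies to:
$\neg c \vee \neg l$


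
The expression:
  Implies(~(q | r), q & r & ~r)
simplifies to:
q | r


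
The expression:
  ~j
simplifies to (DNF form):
~j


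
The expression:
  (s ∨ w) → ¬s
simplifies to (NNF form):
¬s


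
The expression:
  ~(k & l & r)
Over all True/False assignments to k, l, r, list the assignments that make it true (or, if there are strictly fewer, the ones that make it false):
is false only for:
  k=True, l=True, r=True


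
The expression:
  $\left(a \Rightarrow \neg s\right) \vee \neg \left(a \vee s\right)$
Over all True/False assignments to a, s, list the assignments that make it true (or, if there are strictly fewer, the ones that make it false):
is false only for:
  a=True, s=True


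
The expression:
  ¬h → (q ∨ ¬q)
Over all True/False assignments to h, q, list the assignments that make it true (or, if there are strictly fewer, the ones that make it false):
is always true.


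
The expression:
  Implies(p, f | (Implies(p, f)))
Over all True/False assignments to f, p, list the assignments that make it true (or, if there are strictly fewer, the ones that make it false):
is false only for:
  f=False, p=True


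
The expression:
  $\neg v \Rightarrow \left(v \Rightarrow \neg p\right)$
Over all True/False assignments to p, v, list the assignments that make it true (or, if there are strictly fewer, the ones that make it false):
is always true.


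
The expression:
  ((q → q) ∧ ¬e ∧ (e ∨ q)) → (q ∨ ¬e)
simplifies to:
True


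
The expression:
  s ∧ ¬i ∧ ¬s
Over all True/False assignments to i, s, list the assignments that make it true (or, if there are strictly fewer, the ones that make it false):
is never true.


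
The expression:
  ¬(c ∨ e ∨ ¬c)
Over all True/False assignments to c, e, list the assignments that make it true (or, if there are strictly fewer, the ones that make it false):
is never true.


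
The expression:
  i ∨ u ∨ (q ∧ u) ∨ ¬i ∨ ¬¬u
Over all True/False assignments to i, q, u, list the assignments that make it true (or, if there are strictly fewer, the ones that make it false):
is always true.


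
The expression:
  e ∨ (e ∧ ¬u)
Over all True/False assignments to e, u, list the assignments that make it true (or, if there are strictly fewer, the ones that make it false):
is true only for:
  e=True, u=False;
  e=True, u=True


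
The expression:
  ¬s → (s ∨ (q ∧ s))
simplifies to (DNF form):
s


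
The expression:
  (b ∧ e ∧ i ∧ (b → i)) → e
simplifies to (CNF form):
True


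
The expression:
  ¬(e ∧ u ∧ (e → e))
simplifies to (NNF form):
¬e ∨ ¬u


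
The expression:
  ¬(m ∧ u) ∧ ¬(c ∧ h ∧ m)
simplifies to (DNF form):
(¬c ∧ ¬u) ∨ (¬h ∧ ¬u) ∨ ¬m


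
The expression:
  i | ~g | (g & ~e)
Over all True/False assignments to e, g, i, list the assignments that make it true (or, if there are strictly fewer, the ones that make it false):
is false only for:
  e=True, g=True, i=False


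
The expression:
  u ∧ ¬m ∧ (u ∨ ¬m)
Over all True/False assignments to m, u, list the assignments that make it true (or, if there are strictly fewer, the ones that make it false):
is true only for:
  m=False, u=True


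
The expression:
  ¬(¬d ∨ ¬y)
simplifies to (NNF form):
d ∧ y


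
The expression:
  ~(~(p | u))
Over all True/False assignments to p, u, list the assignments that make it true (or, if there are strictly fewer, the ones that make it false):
is false only for:
  p=False, u=False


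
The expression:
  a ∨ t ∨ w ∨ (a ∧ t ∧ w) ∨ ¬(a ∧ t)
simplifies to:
True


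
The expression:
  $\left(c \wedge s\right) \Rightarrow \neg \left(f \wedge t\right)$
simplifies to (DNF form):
$\neg c \vee \neg f \vee \neg s \vee \neg t$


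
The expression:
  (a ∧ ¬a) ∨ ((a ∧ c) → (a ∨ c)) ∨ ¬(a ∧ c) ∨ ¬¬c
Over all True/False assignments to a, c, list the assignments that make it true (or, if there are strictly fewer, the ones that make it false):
is always true.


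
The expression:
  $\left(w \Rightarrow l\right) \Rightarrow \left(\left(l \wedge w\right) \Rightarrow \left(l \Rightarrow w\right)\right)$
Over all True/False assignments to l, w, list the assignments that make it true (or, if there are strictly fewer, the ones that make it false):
is always true.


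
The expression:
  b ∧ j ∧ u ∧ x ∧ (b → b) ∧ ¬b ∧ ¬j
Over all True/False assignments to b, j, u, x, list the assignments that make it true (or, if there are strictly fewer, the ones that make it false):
is never true.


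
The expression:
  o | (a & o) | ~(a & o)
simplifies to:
True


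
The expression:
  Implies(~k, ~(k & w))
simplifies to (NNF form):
True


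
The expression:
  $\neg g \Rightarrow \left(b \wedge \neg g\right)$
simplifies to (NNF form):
$b \vee g$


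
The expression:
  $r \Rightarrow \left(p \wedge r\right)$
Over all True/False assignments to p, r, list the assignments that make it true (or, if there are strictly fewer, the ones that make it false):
is false only for:
  p=False, r=True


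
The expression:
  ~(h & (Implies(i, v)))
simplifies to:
~h | (i & ~v)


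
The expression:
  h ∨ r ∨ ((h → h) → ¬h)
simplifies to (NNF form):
True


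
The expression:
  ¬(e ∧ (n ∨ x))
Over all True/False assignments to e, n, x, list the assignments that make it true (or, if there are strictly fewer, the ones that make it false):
is false only for:
  e=True, n=False, x=True;
  e=True, n=True, x=False;
  e=True, n=True, x=True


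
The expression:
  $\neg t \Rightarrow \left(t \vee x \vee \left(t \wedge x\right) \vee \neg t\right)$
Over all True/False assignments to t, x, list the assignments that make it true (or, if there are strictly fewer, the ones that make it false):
is always true.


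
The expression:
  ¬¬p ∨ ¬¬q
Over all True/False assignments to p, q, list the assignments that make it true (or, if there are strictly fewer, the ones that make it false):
is false only for:
  p=False, q=False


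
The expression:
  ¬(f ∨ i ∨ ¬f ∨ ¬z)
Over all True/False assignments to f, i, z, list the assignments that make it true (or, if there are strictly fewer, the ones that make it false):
is never true.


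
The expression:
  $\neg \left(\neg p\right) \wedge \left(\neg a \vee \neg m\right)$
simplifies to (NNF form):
$p \wedge \left(\neg a \vee \neg m\right)$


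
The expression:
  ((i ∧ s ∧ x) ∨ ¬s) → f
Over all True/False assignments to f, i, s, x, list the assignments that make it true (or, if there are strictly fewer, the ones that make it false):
is false only for:
  f=False, i=False, s=False, x=False;
  f=False, i=False, s=False, x=True;
  f=False, i=True, s=False, x=False;
  f=False, i=True, s=False, x=True;
  f=False, i=True, s=True, x=True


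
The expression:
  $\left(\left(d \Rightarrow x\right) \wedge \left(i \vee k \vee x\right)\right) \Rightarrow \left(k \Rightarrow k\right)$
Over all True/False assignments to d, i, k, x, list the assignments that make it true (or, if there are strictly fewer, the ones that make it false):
is always true.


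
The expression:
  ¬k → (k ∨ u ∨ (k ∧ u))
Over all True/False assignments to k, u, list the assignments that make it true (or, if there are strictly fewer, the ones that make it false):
is false only for:
  k=False, u=False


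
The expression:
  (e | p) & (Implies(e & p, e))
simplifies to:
e | p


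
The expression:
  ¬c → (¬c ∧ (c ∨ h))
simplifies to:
c ∨ h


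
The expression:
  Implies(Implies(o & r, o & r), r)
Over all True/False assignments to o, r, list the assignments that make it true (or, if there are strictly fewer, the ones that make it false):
is true only for:
  o=False, r=True;
  o=True, r=True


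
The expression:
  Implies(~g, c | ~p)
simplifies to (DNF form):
c | g | ~p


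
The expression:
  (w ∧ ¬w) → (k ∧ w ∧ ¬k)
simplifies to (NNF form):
True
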